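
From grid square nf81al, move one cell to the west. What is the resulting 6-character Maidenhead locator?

Longitude subsquare a = 0; −1 → -1, wraps to 23 = x, carry into square.
Longitude square 8; −1 → 7.
The latitude characters are unchanged.

NF71xl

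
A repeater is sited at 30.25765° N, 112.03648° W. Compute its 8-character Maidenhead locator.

Offset from 180°W / 90°S: lon 67.96352°, lat 120.25765°.
Field (20°×10°, letters A–R): 67.96352/20 → 3 → D, 120.25765/10 → 12 → M; chars DM.
Square (2°×1°, digits 0–9): 7.96352/2 → 3, 0.25765/1 → 0; chars 30.
Subsquare (5′×2.5′, letters a–x): 1.96352/0.0833333 → 23 → x, 0.25765/0.0416667 → 6 → g; chars xg.
Extended square (30″×15″, digits 0–9): 0.04685/0.00833333 → 5, 0.00765/0.00416667 → 1; chars 51.

DM30xg51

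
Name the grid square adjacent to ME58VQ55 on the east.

ME58vq65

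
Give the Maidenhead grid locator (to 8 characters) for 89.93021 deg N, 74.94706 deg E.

Offset from 180°W / 90°S: lon 254.94706°, lat 179.93021°.
Field (20°×10°, letters A–R): lon ⌊254.94706/20⌋ = 12 → M; lat ⌊179.93021/10⌋ = 17 → R.
Square (2°×1°, digits 0–9): lon ⌊14.94706/2⌋ = 7; lat ⌊9.93021/1⌋ = 9.
Subsquare (5′×2.5′, letters a–x): lon ⌊0.94706/0.0833333⌋ = 11 → l; lat ⌊0.93021/0.0416667⌋ = 22 → w.
Extended square (30″×15″, digits 0–9): lon ⌊0.03039/0.00833333⌋ = 3; lat ⌊0.01354/0.00416667⌋ = 3.

MR79lw33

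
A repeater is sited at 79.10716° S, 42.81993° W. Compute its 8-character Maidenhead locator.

GB80ov14

Offset from 180°W / 90°S: lon 137.18007°, lat 10.89284°.
Field (20°×10°, letters A–R): 137.18007/20 → 6 → G, 10.89284/10 → 1 → B; chars GB.
Square (2°×1°, digits 0–9): 17.18007/2 → 8, 0.89284/1 → 0; chars 80.
Subsquare (5′×2.5′, letters a–x): 1.18007/0.0833333 → 14 → o, 0.89284/0.0416667 → 21 → v; chars ov.
Extended square (30″×15″, digits 0–9): 0.01340/0.00833333 → 1, 0.01784/0.00416667 → 4; chars 14.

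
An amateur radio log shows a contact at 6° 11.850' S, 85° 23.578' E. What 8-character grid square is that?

Shift to the Maidenhead origin (180°W, 90°S): lon 265.39297, lat 83.80250.
Field: lon ⌊265.39297/20⌋ = 13 → N; lat ⌊83.80250/10⌋ = 8 → I.
Square: lon ⌊5.39297/2⌋ = 2; lat ⌊3.80250/1⌋ = 3.
Subsquare: lon ⌊1.39297/0.0833333⌋ = 16 → q; lat ⌊0.80250/0.0416667⌋ = 19 → t.
Extended square: lon ⌊0.05963/0.00833333⌋ = 7; lat ⌊0.01083/0.00416667⌋ = 2.

NI23qt72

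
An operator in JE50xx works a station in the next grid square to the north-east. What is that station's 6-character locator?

JE61aa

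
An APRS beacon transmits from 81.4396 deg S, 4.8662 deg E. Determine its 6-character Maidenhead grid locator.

JA28kn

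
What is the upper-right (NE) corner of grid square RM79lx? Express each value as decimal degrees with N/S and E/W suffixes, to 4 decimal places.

40.0000° N, 175.0000° E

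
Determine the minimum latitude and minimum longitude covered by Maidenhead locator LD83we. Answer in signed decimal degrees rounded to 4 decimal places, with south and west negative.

Field L=11, D=3: +11·20° lon, +3·10° lat → SW at lon 40°, lat -60°.
Square 8, 3: +8·2° lon, +3·1° lat → SW at lon 56°, lat -57°.
Subsquare w=22, e=4: +22·0.0833333° lon, +4·0.0416667° lat → SW at lon 57.8333°, lat -56.8333°.
latitude -56.8333, longitude 57.8333.

-56.8333, 57.8333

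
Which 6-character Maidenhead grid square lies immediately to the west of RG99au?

RG89xu

Longitude subsquare a = 0; −1 → -1, wraps to 23 = x, carry into square.
Longitude square 9; −1 → 8.
The latitude characters are unchanged.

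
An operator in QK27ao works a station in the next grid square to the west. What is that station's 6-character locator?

QK17xo

Longitude subsquare a = 0; −1 → -1, wraps to 23 = x, carry into square.
Longitude square 2; −1 → 1.
The latitude characters are unchanged.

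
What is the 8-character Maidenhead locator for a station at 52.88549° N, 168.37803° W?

AO52tv42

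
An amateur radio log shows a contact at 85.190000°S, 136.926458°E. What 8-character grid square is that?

Shift to the Maidenhead origin (180°W, 90°S): lon 316.92646, lat 4.81000.
Field (20°×10°, letters A–R): 316.92646/20 → 15 → P, 4.81000/10 → 0 → A; chars PA.
Square (2°×1°, digits 0–9): 16.92646/2 → 8, 4.81000/1 → 4; chars 84.
Subsquare (5′×2.5′, letters a–x): 0.92646/0.0833333 → 11 → l, 0.81000/0.0416667 → 19 → t; chars lt.
Extended square (30″×15″, digits 0–9): 0.00979/0.00833333 → 1, 0.01833/0.00416667 → 4; chars 14.

PA84lt14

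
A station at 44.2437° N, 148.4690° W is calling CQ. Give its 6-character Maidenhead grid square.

Shift to the Maidenhead origin (180°W, 90°S): lon 31.5310, lat 134.2437.
Field (20°×10°, letters A–R): lon ⌊31.5310/20⌋ = 1 → B; lat ⌊134.2437/10⌋ = 13 → N.
Square (2°×1°, digits 0–9): lon ⌊11.5310/2⌋ = 5; lat ⌊4.2437/1⌋ = 4.
Subsquare (5′×2.5′, letters a–x): lon ⌊1.5310/0.0833333⌋ = 18 → s; lat ⌊0.2437/0.0416667⌋ = 5 → f.

BN54sf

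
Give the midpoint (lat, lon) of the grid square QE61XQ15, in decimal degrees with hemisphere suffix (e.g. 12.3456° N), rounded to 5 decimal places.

48.31042° S, 153.92917° E

Field Q=16, E=4: +16·20° lon, +4·10° lat → SW at lon 140°, lat -50°.
Square 6, 1: +6·2° lon, +1·1° lat → SW at lon 152°, lat -49°.
Subsquare x=23, q=16: +23·0.0833333° lon, +16·0.0416667° lat → SW at lon 153.917°, lat -48.3333°.
Extended square 1, 5: +1·0.00833333° lon, +5·0.00416667° lat → SW at lon 153.925°, lat -48.3125°.
Cell spans 0.00833333° lon × 0.00416667° lat. Centre is SW corner plus half of each.
latitude 48.31042° S, longitude 153.92917° E.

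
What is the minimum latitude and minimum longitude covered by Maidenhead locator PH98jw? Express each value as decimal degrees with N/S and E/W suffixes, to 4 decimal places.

11.0833° S, 138.7500° E

Field P=15, H=7: +15·20° lon, +7·10° lat → SW at lon 120°, lat -20°.
Square 9, 8: +9·2° lon, +8·1° lat → SW at lon 138°, lat -12°.
Subsquare j=9, w=22: +9·0.0833333° lon, +22·0.0416667° lat → SW at lon 138.75°, lat -11.0833°.
latitude 11.0833° S, longitude 138.7500° E.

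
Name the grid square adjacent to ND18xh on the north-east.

Longitude subsquare x = 23; +1 → 24, wraps to 0 = a, carry into square.
Longitude square 1; +1 → 2.
Latitude subsquare h = 7; +1 → 8 = i.

ND28ai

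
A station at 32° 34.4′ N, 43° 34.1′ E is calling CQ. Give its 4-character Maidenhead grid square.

Add 180° to longitude and 90° to latitude: 223.57, 122.57.
Field (20°×10°, letters A–R): 223.57/20 → 11 → L, 122.57/10 → 12 → M; chars LM.
Square (2°×1°, digits 0–9): 3.57/2 → 1, 2.57/1 → 2; chars 12.

LM12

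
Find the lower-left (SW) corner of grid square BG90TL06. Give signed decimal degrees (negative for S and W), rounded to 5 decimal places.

-29.51667, -140.41667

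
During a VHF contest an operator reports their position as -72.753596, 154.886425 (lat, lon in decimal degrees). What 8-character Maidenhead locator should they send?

QB77kf69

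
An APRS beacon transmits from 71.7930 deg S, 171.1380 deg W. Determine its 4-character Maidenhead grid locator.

Offset from 180°W / 90°S: lon 8.86°, lat 18.21°.
Field: lon ⌊8.86/20⌋ = 0 → A; lat ⌊18.21/10⌋ = 1 → B.
Square: lon ⌊8.86/2⌋ = 4; lat ⌊8.21/1⌋ = 8.

AB48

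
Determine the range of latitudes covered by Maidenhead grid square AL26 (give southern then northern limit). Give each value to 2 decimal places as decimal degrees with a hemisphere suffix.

26.00° N, 27.00° N

Field A=0, L=11: +0·20° lon, +11·10° lat → SW at lon -180°, lat 20°.
Square 2, 6: +2·2° lon, +6·1° lat → SW at lon -176°, lat 26°.
Cell spans 2° lon × 1° lat.
south 26.00° N, north 27.00° N.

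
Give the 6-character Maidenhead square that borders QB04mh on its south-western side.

Longitude subsquare m = 12; −1 → 11 = l.
Latitude subsquare h = 7; −1 → 6 = g.

QB04lg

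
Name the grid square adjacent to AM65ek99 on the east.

AM65fk09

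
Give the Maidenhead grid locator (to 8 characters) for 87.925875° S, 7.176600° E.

JA32ob17

Shift to the Maidenhead origin (180°W, 90°S): lon 187.17660, lat 2.07412.
Field: 187.17660/20 → 9 → J, 2.07412/10 → 0 → A; chars JA.
Square: 7.17660/2 → 3, 2.07412/1 → 2; chars 32.
Subsquare: 1.17660/0.0833333 → 14 → o, 0.07412/0.0416667 → 1 → b; chars ob.
Extended square: 0.00993/0.00833333 → 1, 0.03246/0.00416667 → 7; chars 17.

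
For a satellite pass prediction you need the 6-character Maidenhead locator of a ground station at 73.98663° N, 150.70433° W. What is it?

Offset from 180°W / 90°S: lon 29.2957°, lat 163.9866°.
Field: 29.2957/20 → 1 → B, 163.9866/10 → 16 → Q; chars BQ.
Square: 9.2957/2 → 4, 3.9866/1 → 3; chars 43.
Subsquare: 1.2957/0.0833333 → 15 → p, 0.9866/0.0416667 → 23 → x; chars px.

BQ43px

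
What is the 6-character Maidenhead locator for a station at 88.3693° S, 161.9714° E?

RA01xp

Shift to the Maidenhead origin (180°W, 90°S): lon 341.9714, lat 1.6307.
Field: lon ⌊341.9714/20⌋ = 17 → R; lat ⌊1.6307/10⌋ = 0 → A.
Square: lon ⌊1.9714/2⌋ = 0; lat ⌊1.6307/1⌋ = 1.
Subsquare: lon ⌊1.9714/0.0833333⌋ = 23 → x; lat ⌊0.6307/0.0416667⌋ = 15 → p.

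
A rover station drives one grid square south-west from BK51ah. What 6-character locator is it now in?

BK41xg

Longitude subsquare a = 0; −1 → -1, wraps to 23 = x, carry into square.
Longitude square 5; −1 → 4.
Latitude subsquare h = 7; −1 → 6 = g.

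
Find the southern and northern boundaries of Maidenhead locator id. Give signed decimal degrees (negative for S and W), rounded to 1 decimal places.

-60.0, -50.0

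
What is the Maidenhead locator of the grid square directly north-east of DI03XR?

Longitude subsquare x = 23; +1 → 24, wraps to 0 = a, carry into square.
Longitude square 0; +1 → 1.
Latitude subsquare r = 17; +1 → 18 = s.

DI13as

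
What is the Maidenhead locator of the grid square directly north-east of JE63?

JE74

Longitude square 6; +1 → 7.
Latitude square 3; +1 → 4.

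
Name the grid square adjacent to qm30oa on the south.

Latitude subsquare a = 0; −1 → -1, wraps to 23 = x, carry into square.
Latitude square 0; −1 → -1, wraps to 9, carry into field.
Latitude field M = 12; −1 → 11 = L.
The longitude characters are unchanged.

QL39ox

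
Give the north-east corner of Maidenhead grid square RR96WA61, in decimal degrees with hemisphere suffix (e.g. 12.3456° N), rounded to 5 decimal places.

Field R=17, R=17: +17·20° lon, +17·10° lat → SW at lon 160°, lat 80°.
Square 9, 6: +9·2° lon, +6·1° lat → SW at lon 178°, lat 86°.
Subsquare w=22, a=0: +22·0.0833333° lon, +0·0.0416667° lat → SW at lon 179.833°, lat 86°.
Extended square 6, 1: +6·0.00833333° lon, +1·0.00416667° lat → SW at lon 179.883°, lat 86.0042°.
Cell spans 0.00833333° lon × 0.00416667° lat. NE corner is SW corner plus one full cell.
latitude 86.00833° N, longitude 179.89167° E.

86.00833° N, 179.89167° E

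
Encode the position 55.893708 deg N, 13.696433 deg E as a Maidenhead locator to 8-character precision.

JO65uv34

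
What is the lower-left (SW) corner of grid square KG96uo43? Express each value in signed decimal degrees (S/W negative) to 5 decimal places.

-23.40417, 39.70000

Field K=10, G=6: +10·20° lon, +6·10° lat → SW at lon 20°, lat -30°.
Square 9, 6: +9·2° lon, +6·1° lat → SW at lon 38°, lat -24°.
Subsquare u=20, o=14: +20·0.0833333° lon, +14·0.0416667° lat → SW at lon 39.6667°, lat -23.4167°.
Extended square 4, 3: +4·0.00833333° lon, +3·0.00416667° lat → SW at lon 39.7°, lat -23.4042°.
latitude -23.40417, longitude 39.70000.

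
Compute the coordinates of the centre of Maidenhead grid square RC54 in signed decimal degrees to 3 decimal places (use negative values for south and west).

Field R=17, C=2: +17·20° lon, +2·10° lat → SW at lon 160°, lat -70°.
Square 5, 4: +5·2° lon, +4·1° lat → SW at lon 170°, lat -66°.
Cell spans 2° lon × 1° lat. Centre is SW corner plus half of each.
latitude -65.500, longitude 171.000.

-65.500, 171.000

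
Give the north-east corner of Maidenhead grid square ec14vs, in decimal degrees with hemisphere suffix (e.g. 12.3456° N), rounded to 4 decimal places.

65.2083° S, 96.1667° W

Field E=4, C=2: +4·20° lon, +2·10° lat → SW at lon -100°, lat -70°.
Square 1, 4: +1·2° lon, +4·1° lat → SW at lon -98°, lat -66°.
Subsquare v=21, s=18: +21·0.0833333° lon, +18·0.0416667° lat → SW at lon -96.25°, lat -65.25°.
Cell spans 0.0833333° lon × 0.0416667° lat. NE corner is SW corner plus one full cell.
latitude 65.2083° S, longitude 96.1667° W.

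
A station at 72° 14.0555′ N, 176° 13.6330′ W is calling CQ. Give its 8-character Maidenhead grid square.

AQ12vf26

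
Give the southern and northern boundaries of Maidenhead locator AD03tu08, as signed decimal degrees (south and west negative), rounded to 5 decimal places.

Field A=0, D=3: +0·20° lon, +3·10° lat → SW at lon -180°, lat -60°.
Square 0, 3: +0·2° lon, +3·1° lat → SW at lon -180°, lat -57°.
Subsquare t=19, u=20: +19·0.0833333° lon, +20·0.0416667° lat → SW at lon -178.417°, lat -56.1667°.
Extended square 0, 8: +0·0.00833333° lon, +8·0.00416667° lat → SW at lon -178.417°, lat -56.1333°.
Cell spans 0.00833333° lon × 0.00416667° lat.
south -56.13333, north -56.12917.

-56.13333, -56.12917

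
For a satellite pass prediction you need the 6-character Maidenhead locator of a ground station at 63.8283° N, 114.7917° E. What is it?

OP73jt

Add 180° to longitude and 90° to latitude: 294.7917, 153.8283.
Field: 294.7917/20 → 14 → O, 153.8283/10 → 15 → P; chars OP.
Square: 14.7917/2 → 7, 3.8283/1 → 3; chars 73.
Subsquare: 0.7917/0.0833333 → 9 → j, 0.8283/0.0416667 → 19 → t; chars jt.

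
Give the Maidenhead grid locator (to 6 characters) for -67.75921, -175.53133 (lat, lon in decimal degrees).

AC22ff

Shift to the Maidenhead origin (180°W, 90°S): lon 4.4687, lat 22.2408.
Field: lon ⌊4.4687/20⌋ = 0 → A; lat ⌊22.2408/10⌋ = 2 → C.
Square: lon ⌊4.4687/2⌋ = 2; lat ⌊2.2408/1⌋ = 2.
Subsquare: lon ⌊0.4687/0.0833333⌋ = 5 → f; lat ⌊0.2408/0.0416667⌋ = 5 → f.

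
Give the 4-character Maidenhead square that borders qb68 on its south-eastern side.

QB77

Longitude square 6; +1 → 7.
Latitude square 8; −1 → 7.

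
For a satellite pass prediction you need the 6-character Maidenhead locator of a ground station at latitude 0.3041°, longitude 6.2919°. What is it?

JJ30dh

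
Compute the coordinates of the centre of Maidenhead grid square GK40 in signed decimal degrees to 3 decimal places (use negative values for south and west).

10.500, -51.000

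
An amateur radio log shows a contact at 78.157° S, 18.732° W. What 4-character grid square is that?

IB01

Offset from 180°W / 90°S: lon 161.27°, lat 11.84°.
Field: lon ⌊161.27/20⌋ = 8 → I; lat ⌊11.84/10⌋ = 1 → B.
Square: lon ⌊1.27/2⌋ = 0; lat ⌊1.84/1⌋ = 1.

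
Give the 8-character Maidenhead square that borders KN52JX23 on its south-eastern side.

KN52jx32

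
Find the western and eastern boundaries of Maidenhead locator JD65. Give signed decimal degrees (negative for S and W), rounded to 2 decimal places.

12.00, 14.00

Field J=9, D=3: +9·20° lon, +3·10° lat → SW at lon 0°, lat -60°.
Square 6, 5: +6·2° lon, +5·1° lat → SW at lon 12°, lat -55°.
Cell spans 2° lon × 1° lat.
west 12.00, east 14.00.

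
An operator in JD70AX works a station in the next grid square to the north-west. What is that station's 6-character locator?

JD61xa

Longitude subsquare a = 0; −1 → -1, wraps to 23 = x, carry into square.
Longitude square 7; −1 → 6.
Latitude subsquare x = 23; +1 → 24, wraps to 0 = a, carry into square.
Latitude square 0; +1 → 1.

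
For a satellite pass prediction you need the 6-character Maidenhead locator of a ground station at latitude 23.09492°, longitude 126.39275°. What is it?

PL33ec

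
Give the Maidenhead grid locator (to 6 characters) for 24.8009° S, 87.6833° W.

EG65de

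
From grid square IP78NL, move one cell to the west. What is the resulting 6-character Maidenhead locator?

IP78ml

Longitude subsquare n = 13; −1 → 12 = m.
The latitude characters are unchanged.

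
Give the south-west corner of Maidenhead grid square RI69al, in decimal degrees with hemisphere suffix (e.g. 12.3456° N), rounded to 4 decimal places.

0.5417° S, 172.0000° E

Field R=17, I=8: +17·20° lon, +8·10° lat → SW at lon 160°, lat -10°.
Square 6, 9: +6·2° lon, +9·1° lat → SW at lon 172°, lat -1°.
Subsquare a=0, l=11: +0·0.0833333° lon, +11·0.0416667° lat → SW at lon 172°, lat -0.541667°.
latitude 0.5417° S, longitude 172.0000° E.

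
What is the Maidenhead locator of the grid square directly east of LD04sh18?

LD04sh28

Longitude extended square 1; +1 → 2.
The latitude characters are unchanged.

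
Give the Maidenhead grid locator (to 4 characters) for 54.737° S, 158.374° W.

BD05

Add 180° to longitude and 90° to latitude: 21.63, 35.26.
Field (20°×10°, letters A–R): 21.63/20 → 1 → B, 35.26/10 → 3 → D; chars BD.
Square (2°×1°, digits 0–9): 1.63/2 → 0, 5.26/1 → 5; chars 05.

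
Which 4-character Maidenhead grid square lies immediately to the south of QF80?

QE89

Latitude square 0; −1 → -1, wraps to 9, carry into field.
Latitude field F = 5; −1 → 4 = E.
The longitude characters are unchanged.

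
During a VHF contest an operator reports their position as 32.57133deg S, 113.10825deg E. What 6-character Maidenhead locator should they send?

OF67nk

Offset from 180°W / 90°S: lon 293.1082°, lat 57.4287°.
Field (20°×10°, letters A–R): lon ⌊293.1082/20⌋ = 14 → O; lat ⌊57.4287/10⌋ = 5 → F.
Square (2°×1°, digits 0–9): lon ⌊13.1082/2⌋ = 6; lat ⌊7.4287/1⌋ = 7.
Subsquare (5′×2.5′, letters a–x): lon ⌊1.1082/0.0833333⌋ = 13 → n; lat ⌊0.4287/0.0416667⌋ = 10 → k.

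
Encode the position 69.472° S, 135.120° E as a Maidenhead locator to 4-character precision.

Offset from 180°W / 90°S: lon 315.12°, lat 20.53°.
Field: lon ⌊315.12/20⌋ = 15 → P; lat ⌊20.53/10⌋ = 2 → C.
Square: lon ⌊15.12/2⌋ = 7; lat ⌊0.53/1⌋ = 0.

PC70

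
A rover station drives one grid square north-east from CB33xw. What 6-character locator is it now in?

CB43ax

Longitude subsquare x = 23; +1 → 24, wraps to 0 = a, carry into square.
Longitude square 3; +1 → 4.
Latitude subsquare w = 22; +1 → 23 = x.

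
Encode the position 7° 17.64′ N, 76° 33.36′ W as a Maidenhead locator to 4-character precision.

Add 180° to longitude and 90° to latitude: 103.44, 97.29.
Field: lon ⌊103.44/20⌋ = 5 → F; lat ⌊97.29/10⌋ = 9 → J.
Square: lon ⌊3.44/2⌋ = 1; lat ⌊7.29/1⌋ = 7.

FJ17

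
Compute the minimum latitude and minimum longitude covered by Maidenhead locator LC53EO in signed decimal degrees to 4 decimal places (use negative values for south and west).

-66.4167, 50.3333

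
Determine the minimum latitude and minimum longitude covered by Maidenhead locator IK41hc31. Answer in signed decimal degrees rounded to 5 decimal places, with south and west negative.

11.08750, -11.39167

Field I=8, K=10: +8·20° lon, +10·10° lat → SW at lon -20°, lat 10°.
Square 4, 1: +4·2° lon, +1·1° lat → SW at lon -12°, lat 11°.
Subsquare h=7, c=2: +7·0.0833333° lon, +2·0.0416667° lat → SW at lon -11.4167°, lat 11.0833°.
Extended square 3, 1: +3·0.00833333° lon, +1·0.00416667° lat → SW at lon -11.3917°, lat 11.0875°.
latitude 11.08750, longitude -11.39167.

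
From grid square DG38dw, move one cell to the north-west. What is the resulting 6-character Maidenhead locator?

DG38cx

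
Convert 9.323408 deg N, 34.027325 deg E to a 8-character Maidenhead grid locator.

KJ79ah37

Shift to the Maidenhead origin (180°W, 90°S): lon 214.02732, lat 99.32341.
Field: 214.02732/20 → 10 → K, 99.32341/10 → 9 → J; chars KJ.
Square: 14.02732/2 → 7, 9.32341/1 → 9; chars 79.
Subsquare: 0.02732/0.0833333 → 0 → a, 0.32341/0.0416667 → 7 → h; chars ah.
Extended square: 0.02732/0.00833333 → 3, 0.03174/0.00416667 → 7; chars 37.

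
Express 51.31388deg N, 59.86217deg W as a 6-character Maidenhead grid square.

Shift to the Maidenhead origin (180°W, 90°S): lon 120.1378, lat 141.3139.
Field (20°×10°, letters A–R): lon ⌊120.1378/20⌋ = 6 → G; lat ⌊141.3139/10⌋ = 14 → O.
Square (2°×1°, digits 0–9): lon ⌊0.1378/2⌋ = 0; lat ⌊1.3139/1⌋ = 1.
Subsquare (5′×2.5′, letters a–x): lon ⌊0.1378/0.0833333⌋ = 1 → b; lat ⌊0.3139/0.0416667⌋ = 7 → h.

GO01bh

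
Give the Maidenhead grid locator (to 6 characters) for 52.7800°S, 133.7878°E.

Offset from 180°W / 90°S: lon 313.7878°, lat 37.2200°.
Field: 313.7878/20 → 15 → P, 37.2200/10 → 3 → D; chars PD.
Square: 13.7878/2 → 6, 7.2200/1 → 7; chars 67.
Subsquare: 1.7878/0.0833333 → 21 → v, 0.2200/0.0416667 → 5 → f; chars vf.

PD67vf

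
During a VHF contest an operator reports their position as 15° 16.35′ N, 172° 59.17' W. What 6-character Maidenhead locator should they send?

AK35mg

Offset from 180°W / 90°S: lon 7.0138°, lat 105.2725°.
Field (20°×10°, letters A–R): 7.0138/20 → 0 → A, 105.2725/10 → 10 → K; chars AK.
Square (2°×1°, digits 0–9): 7.0138/2 → 3, 5.2725/1 → 5; chars 35.
Subsquare (5′×2.5′, letters a–x): 1.0138/0.0833333 → 12 → m, 0.2725/0.0416667 → 6 → g; chars mg.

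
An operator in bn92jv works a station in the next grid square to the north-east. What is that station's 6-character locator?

BN92kw

Longitude subsquare j = 9; +1 → 10 = k.
Latitude subsquare v = 21; +1 → 22 = w.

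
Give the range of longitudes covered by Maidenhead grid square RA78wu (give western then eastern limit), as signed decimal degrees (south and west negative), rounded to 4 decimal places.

175.8333, 175.9167

Field R=17, A=0: +17·20° lon, +0·10° lat → SW at lon 160°, lat -90°.
Square 7, 8: +7·2° lon, +8·1° lat → SW at lon 174°, lat -82°.
Subsquare w=22, u=20: +22·0.0833333° lon, +20·0.0416667° lat → SW at lon 175.833°, lat -81.1667°.
Cell spans 0.0833333° lon × 0.0416667° lat.
west 175.8333, east 175.9167.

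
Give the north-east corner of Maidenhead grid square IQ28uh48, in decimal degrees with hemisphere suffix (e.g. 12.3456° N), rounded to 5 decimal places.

78.32917° N, 14.29167° W

Field I=8, Q=16: +8·20° lon, +16·10° lat → SW at lon -20°, lat 70°.
Square 2, 8: +2·2° lon, +8·1° lat → SW at lon -16°, lat 78°.
Subsquare u=20, h=7: +20·0.0833333° lon, +7·0.0416667° lat → SW at lon -14.3333°, lat 78.2917°.
Extended square 4, 8: +4·0.00833333° lon, +8·0.00416667° lat → SW at lon -14.3°, lat 78.325°.
Cell spans 0.00833333° lon × 0.00416667° lat. NE corner is SW corner plus one full cell.
latitude 78.32917° N, longitude 14.29167° W.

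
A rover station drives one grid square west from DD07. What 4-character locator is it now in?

CD97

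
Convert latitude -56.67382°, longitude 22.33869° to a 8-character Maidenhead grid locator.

KD13eh08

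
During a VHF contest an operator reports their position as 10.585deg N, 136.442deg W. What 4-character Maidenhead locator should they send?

CK10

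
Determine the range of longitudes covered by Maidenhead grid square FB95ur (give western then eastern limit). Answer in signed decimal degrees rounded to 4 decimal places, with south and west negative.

Field F=5, B=1: +5·20° lon, +1·10° lat → SW at lon -80°, lat -80°.
Square 9, 5: +9·2° lon, +5·1° lat → SW at lon -62°, lat -75°.
Subsquare u=20, r=17: +20·0.0833333° lon, +17·0.0416667° lat → SW at lon -60.3333°, lat -74.2917°.
Cell spans 0.0833333° lon × 0.0416667° lat.
west -60.3333, east -60.2500.

-60.3333, -60.2500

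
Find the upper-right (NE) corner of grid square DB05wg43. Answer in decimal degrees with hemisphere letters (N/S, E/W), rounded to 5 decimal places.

Field D=3, B=1: +3·20° lon, +1·10° lat → SW at lon -120°, lat -80°.
Square 0, 5: +0·2° lon, +5·1° lat → SW at lon -120°, lat -75°.
Subsquare w=22, g=6: +22·0.0833333° lon, +6·0.0416667° lat → SW at lon -118.167°, lat -74.75°.
Extended square 4, 3: +4·0.00833333° lon, +3·0.00416667° lat → SW at lon -118.133°, lat -74.7375°.
Cell spans 0.00833333° lon × 0.00416667° lat. NE corner is SW corner plus one full cell.
latitude 74.73333° S, longitude 118.12500° W.

74.73333° S, 118.12500° W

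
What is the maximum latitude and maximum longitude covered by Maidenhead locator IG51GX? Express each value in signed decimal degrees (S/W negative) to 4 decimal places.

-28.0000, -9.4167

Field I=8, G=6: +8·20° lon, +6·10° lat → SW at lon -20°, lat -30°.
Square 5, 1: +5·2° lon, +1·1° lat → SW at lon -10°, lat -29°.
Subsquare g=6, x=23: +6·0.0833333° lon, +23·0.0416667° lat → SW at lon -9.5°, lat -28.0417°.
Cell spans 0.0833333° lon × 0.0416667° lat. NE corner is SW corner plus one full cell.
latitude -28.0000, longitude -9.4167.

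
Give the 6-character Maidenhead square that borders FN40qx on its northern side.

FN41qa

Latitude subsquare x = 23; +1 → 24, wraps to 0 = a, carry into square.
Latitude square 0; +1 → 1.
The longitude characters are unchanged.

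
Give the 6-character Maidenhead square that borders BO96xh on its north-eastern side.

CO06ai

Longitude subsquare x = 23; +1 → 24, wraps to 0 = a, carry into square.
Longitude square 9; +1 → 10, wraps to 0, carry into field.
Longitude field B = 1; +1 → 2 = C.
Latitude subsquare h = 7; +1 → 8 = i.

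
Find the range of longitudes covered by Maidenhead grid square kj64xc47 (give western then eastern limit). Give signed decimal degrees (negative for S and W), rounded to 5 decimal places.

Field K=10, J=9: +10·20° lon, +9·10° lat → SW at lon 20°, lat 0°.
Square 6, 4: +6·2° lon, +4·1° lat → SW at lon 32°, lat 4°.
Subsquare x=23, c=2: +23·0.0833333° lon, +2·0.0416667° lat → SW at lon 33.9167°, lat 4.08333°.
Extended square 4, 7: +4·0.00833333° lon, +7·0.00416667° lat → SW at lon 33.95°, lat 4.1125°.
Cell spans 0.00833333° lon × 0.00416667° lat.
west 33.95000, east 33.95833.

33.95000, 33.95833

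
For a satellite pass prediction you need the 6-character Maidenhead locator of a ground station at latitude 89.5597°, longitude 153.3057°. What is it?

QR69pn

Offset from 180°W / 90°S: lon 333.3057°, lat 179.5597°.
Field: 333.3057/20 → 16 → Q, 179.5597/10 → 17 → R; chars QR.
Square: 13.3057/2 → 6, 9.5597/1 → 9; chars 69.
Subsquare: 1.3057/0.0833333 → 15 → p, 0.5597/0.0416667 → 13 → n; chars pn.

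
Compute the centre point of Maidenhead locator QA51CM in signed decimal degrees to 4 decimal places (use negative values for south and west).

-88.4792, 150.2083

Field Q=16, A=0: +16·20° lon, +0·10° lat → SW at lon 140°, lat -90°.
Square 5, 1: +5·2° lon, +1·1° lat → SW at lon 150°, lat -89°.
Subsquare c=2, m=12: +2·0.0833333° lon, +12·0.0416667° lat → SW at lon 150.167°, lat -88.5°.
Cell spans 0.0833333° lon × 0.0416667° lat. Centre is SW corner plus half of each.
latitude -88.4792, longitude 150.2083.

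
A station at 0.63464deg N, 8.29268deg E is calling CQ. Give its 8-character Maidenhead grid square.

JJ40dp52

Offset from 180°W / 90°S: lon 188.29268°, lat 90.63464°.
Field: lon ⌊188.29268/20⌋ = 9 → J; lat ⌊90.63464/10⌋ = 9 → J.
Square: lon ⌊8.29268/2⌋ = 4; lat ⌊0.63464/1⌋ = 0.
Subsquare: lon ⌊0.29268/0.0833333⌋ = 3 → d; lat ⌊0.63464/0.0416667⌋ = 15 → p.
Extended square: lon ⌊0.04268/0.00833333⌋ = 5; lat ⌊0.00964/0.00416667⌋ = 2.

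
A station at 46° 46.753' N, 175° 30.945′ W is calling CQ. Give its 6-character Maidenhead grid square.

AN26fs

Add 180° to longitude and 90° to latitude: 4.4843, 136.7792.
Field: lon ⌊4.4843/20⌋ = 0 → A; lat ⌊136.7792/10⌋ = 13 → N.
Square: lon ⌊4.4843/2⌋ = 2; lat ⌊6.7792/1⌋ = 6.
Subsquare: lon ⌊0.4843/0.0833333⌋ = 5 → f; lat ⌊0.7792/0.0416667⌋ = 18 → s.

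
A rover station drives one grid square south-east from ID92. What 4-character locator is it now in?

JD01

Longitude square 9; +1 → 10, wraps to 0, carry into field.
Longitude field I = 8; +1 → 9 = J.
Latitude square 2; −1 → 1.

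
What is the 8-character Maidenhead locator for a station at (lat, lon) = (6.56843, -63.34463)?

Shift to the Maidenhead origin (180°W, 90°S): lon 116.65537, lat 96.56843.
Field: 116.65537/20 → 5 → F, 96.56843/10 → 9 → J; chars FJ.
Square: 16.65537/2 → 8, 6.56843/1 → 6; chars 86.
Subsquare: 0.65537/0.0833333 → 7 → h, 0.56843/0.0416667 → 13 → n; chars hn.
Extended square: 0.07204/0.00833333 → 8, 0.02676/0.00416667 → 6; chars 86.

FJ86hn86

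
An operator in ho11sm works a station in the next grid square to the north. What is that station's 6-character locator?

Latitude subsquare m = 12; +1 → 13 = n.
The longitude characters are unchanged.

HO11sn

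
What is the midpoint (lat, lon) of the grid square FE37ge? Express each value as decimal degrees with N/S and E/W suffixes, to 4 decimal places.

42.8125° S, 73.4583° W

Field F=5, E=4: +5·20° lon, +4·10° lat → SW at lon -80°, lat -50°.
Square 3, 7: +3·2° lon, +7·1° lat → SW at lon -74°, lat -43°.
Subsquare g=6, e=4: +6·0.0833333° lon, +4·0.0416667° lat → SW at lon -73.5°, lat -42.8333°.
Cell spans 0.0833333° lon × 0.0416667° lat. Centre is SW corner plus half of each.
latitude 42.8125° S, longitude 73.4583° W.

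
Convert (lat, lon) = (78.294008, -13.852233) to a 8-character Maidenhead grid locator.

IQ38bh70

Shift to the Maidenhead origin (180°W, 90°S): lon 166.14777, lat 168.29401.
Field: 166.14777/20 → 8 → I, 168.29401/10 → 16 → Q; chars IQ.
Square: 6.14777/2 → 3, 8.29401/1 → 8; chars 38.
Subsquare: 0.14777/0.0833333 → 1 → b, 0.29401/0.0416667 → 7 → h; chars bh.
Extended square: 0.06443/0.00833333 → 7, 0.00234/0.00416667 → 0; chars 70.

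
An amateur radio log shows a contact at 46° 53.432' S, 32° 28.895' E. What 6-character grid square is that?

KE63fc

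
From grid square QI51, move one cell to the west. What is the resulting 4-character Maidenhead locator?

Longitude square 5; −1 → 4.
The latitude characters are unchanged.

QI41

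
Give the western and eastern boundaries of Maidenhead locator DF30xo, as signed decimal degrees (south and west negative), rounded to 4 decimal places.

Field D=3, F=5: +3·20° lon, +5·10° lat → SW at lon -120°, lat -40°.
Square 3, 0: +3·2° lon, +0·1° lat → SW at lon -114°, lat -40°.
Subsquare x=23, o=14: +23·0.0833333° lon, +14·0.0416667° lat → SW at lon -112.083°, lat -39.4167°.
Cell spans 0.0833333° lon × 0.0416667° lat.
west -112.0833, east -112.0000.

-112.0833, -112.0000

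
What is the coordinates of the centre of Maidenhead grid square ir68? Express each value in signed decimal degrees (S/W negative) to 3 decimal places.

88.500, -7.000

Field I=8, R=17: +8·20° lon, +17·10° lat → SW at lon -20°, lat 80°.
Square 6, 8: +6·2° lon, +8·1° lat → SW at lon -8°, lat 88°.
Cell spans 2° lon × 1° lat. Centre is SW corner plus half of each.
latitude 88.500, longitude -7.000.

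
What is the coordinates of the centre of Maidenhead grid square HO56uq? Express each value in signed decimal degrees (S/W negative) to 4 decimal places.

56.6875, -28.2917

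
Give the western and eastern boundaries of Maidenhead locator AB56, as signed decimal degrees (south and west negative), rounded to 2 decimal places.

Field A=0, B=1: +0·20° lon, +1·10° lat → SW at lon -180°, lat -80°.
Square 5, 6: +5·2° lon, +6·1° lat → SW at lon -170°, lat -74°.
Cell spans 2° lon × 1° lat.
west -170.00, east -168.00.

-170.00, -168.00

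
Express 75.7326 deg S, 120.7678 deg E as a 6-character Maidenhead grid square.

PB04jg

Add 180° to longitude and 90° to latitude: 300.7678, 14.2674.
Field: lon ⌊300.7678/20⌋ = 15 → P; lat ⌊14.2674/10⌋ = 1 → B.
Square: lon ⌊0.7678/2⌋ = 0; lat ⌊4.2674/1⌋ = 4.
Subsquare: lon ⌊0.7678/0.0833333⌋ = 9 → j; lat ⌊0.2674/0.0416667⌋ = 6 → g.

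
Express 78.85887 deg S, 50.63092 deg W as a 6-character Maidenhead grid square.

GB41qd

Offset from 180°W / 90°S: lon 129.3691°, lat 11.1411°.
Field: 129.3691/20 → 6 → G, 11.1411/10 → 1 → B; chars GB.
Square: 9.3691/2 → 4, 1.1411/1 → 1; chars 41.
Subsquare: 1.3691/0.0833333 → 16 → q, 0.1411/0.0416667 → 3 → d; chars qd.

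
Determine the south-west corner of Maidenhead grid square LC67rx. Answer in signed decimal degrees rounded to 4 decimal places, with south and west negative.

Field L=11, C=2: +11·20° lon, +2·10° lat → SW at lon 40°, lat -70°.
Square 6, 7: +6·2° lon, +7·1° lat → SW at lon 52°, lat -63°.
Subsquare r=17, x=23: +17·0.0833333° lon, +23·0.0416667° lat → SW at lon 53.4167°, lat -62.0417°.
latitude -62.0417, longitude 53.4167.

-62.0417, 53.4167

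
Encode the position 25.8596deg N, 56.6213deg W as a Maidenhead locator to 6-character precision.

Shift to the Maidenhead origin (180°W, 90°S): lon 123.3787, lat 115.8596.
Field: 123.3787/20 → 6 → G, 115.8596/10 → 11 → L; chars GL.
Square: 3.3787/2 → 1, 5.8596/1 → 5; chars 15.
Subsquare: 1.3787/0.0833333 → 16 → q, 0.8596/0.0416667 → 20 → u; chars qu.

GL15qu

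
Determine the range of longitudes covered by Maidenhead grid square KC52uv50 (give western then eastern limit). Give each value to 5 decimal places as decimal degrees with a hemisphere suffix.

31.70833° E, 31.71667° E

Field K=10, C=2: +10·20° lon, +2·10° lat → SW at lon 20°, lat -70°.
Square 5, 2: +5·2° lon, +2·1° lat → SW at lon 30°, lat -68°.
Subsquare u=20, v=21: +20·0.0833333° lon, +21·0.0416667° lat → SW at lon 31.6667°, lat -67.125°.
Extended square 5, 0: +5·0.00833333° lon, +0·0.00416667° lat → SW at lon 31.7083°, lat -67.125°.
Cell spans 0.00833333° lon × 0.00416667° lat.
west 31.70833° E, east 31.71667° E.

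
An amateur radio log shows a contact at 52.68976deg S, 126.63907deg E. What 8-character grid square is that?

Shift to the Maidenhead origin (180°W, 90°S): lon 306.63907, lat 37.31024.
Field: lon ⌊306.63907/20⌋ = 15 → P; lat ⌊37.31024/10⌋ = 3 → D.
Square: lon ⌊6.63907/2⌋ = 3; lat ⌊7.31024/1⌋ = 7.
Subsquare: lon ⌊0.63907/0.0833333⌋ = 7 → h; lat ⌊0.31024/0.0416667⌋ = 7 → h.
Extended square: lon ⌊0.05574/0.00833333⌋ = 6; lat ⌊0.01857/0.00416667⌋ = 4.

PD37hh64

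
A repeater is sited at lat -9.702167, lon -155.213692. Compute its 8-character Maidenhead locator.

BI20jh41

Shift to the Maidenhead origin (180°W, 90°S): lon 24.78631, lat 80.29783.
Field: lon ⌊24.78631/20⌋ = 1 → B; lat ⌊80.29783/10⌋ = 8 → I.
Square: lon ⌊4.78631/2⌋ = 2; lat ⌊0.29783/1⌋ = 0.
Subsquare: lon ⌊0.78631/0.0833333⌋ = 9 → j; lat ⌊0.29783/0.0416667⌋ = 7 → h.
Extended square: lon ⌊0.03631/0.00833333⌋ = 4; lat ⌊0.00617/0.00416667⌋ = 1.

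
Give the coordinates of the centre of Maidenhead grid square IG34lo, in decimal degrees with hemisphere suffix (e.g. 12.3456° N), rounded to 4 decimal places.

25.3958° S, 13.0417° W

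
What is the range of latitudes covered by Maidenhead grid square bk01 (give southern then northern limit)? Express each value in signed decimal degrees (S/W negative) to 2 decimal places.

Field B=1, K=10: +1·20° lon, +10·10° lat → SW at lon -160°, lat 10°.
Square 0, 1: +0·2° lon, +1·1° lat → SW at lon -160°, lat 11°.
Cell spans 2° lon × 1° lat.
south 11.00, north 12.00.

11.00, 12.00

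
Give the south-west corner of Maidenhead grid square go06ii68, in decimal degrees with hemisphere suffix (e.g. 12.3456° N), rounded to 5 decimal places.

56.36667° N, 59.28333° W

Field G=6, O=14: +6·20° lon, +14·10° lat → SW at lon -60°, lat 50°.
Square 0, 6: +0·2° lon, +6·1° lat → SW at lon -60°, lat 56°.
Subsquare i=8, i=8: +8·0.0833333° lon, +8·0.0416667° lat → SW at lon -59.3333°, lat 56.3333°.
Extended square 6, 8: +6·0.00833333° lon, +8·0.00416667° lat → SW at lon -59.2833°, lat 56.3667°.
latitude 56.36667° N, longitude 59.28333° W.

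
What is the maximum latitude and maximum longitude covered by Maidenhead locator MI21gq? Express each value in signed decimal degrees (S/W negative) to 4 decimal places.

Field M=12, I=8: +12·20° lon, +8·10° lat → SW at lon 60°, lat -10°.
Square 2, 1: +2·2° lon, +1·1° lat → SW at lon 64°, lat -9°.
Subsquare g=6, q=16: +6·0.0833333° lon, +16·0.0416667° lat → SW at lon 64.5°, lat -8.33333°.
Cell spans 0.0833333° lon × 0.0416667° lat. NE corner is SW corner plus one full cell.
latitude -8.2917, longitude 64.5833.

-8.2917, 64.5833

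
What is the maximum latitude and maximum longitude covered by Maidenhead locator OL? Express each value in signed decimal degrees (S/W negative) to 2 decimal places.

Field O=14, L=11: +14·20° lon, +11·10° lat → SW at lon 100°, lat 20°.
Cell spans 20° lon × 10° lat. NE corner is SW corner plus one full cell.
latitude 30.00, longitude 120.00.

30.00, 120.00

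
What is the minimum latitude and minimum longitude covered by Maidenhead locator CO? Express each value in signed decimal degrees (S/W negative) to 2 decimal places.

Field C=2, O=14: +2·20° lon, +14·10° lat → SW at lon -140°, lat 50°.
latitude 50.00, longitude -140.00.

50.00, -140.00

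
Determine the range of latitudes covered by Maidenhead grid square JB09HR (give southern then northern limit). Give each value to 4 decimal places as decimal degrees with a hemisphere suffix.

70.2917° S, 70.2500° S

Field J=9, B=1: +9·20° lon, +1·10° lat → SW at lon 0°, lat -80°.
Square 0, 9: +0·2° lon, +9·1° lat → SW at lon 0°, lat -71°.
Subsquare h=7, r=17: +7·0.0833333° lon, +17·0.0416667° lat → SW at lon 0.583333°, lat -70.2917°.
Cell spans 0.0833333° lon × 0.0416667° lat.
south 70.2917° S, north 70.2500° S.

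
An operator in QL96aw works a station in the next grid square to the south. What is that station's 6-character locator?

QL96av

Latitude subsquare w = 22; −1 → 21 = v.
The longitude characters are unchanged.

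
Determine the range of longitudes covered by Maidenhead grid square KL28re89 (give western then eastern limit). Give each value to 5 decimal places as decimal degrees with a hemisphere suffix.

25.48333° E, 25.49167° E

Field K=10, L=11: +10·20° lon, +11·10° lat → SW at lon 20°, lat 20°.
Square 2, 8: +2·2° lon, +8·1° lat → SW at lon 24°, lat 28°.
Subsquare r=17, e=4: +17·0.0833333° lon, +4·0.0416667° lat → SW at lon 25.4167°, lat 28.1667°.
Extended square 8, 9: +8·0.00833333° lon, +9·0.00416667° lat → SW at lon 25.4833°, lat 28.2042°.
Cell spans 0.00833333° lon × 0.00416667° lat.
west 25.48333° E, east 25.49167° E.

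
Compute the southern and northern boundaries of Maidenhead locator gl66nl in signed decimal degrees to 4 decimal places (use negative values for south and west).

26.4583, 26.5000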